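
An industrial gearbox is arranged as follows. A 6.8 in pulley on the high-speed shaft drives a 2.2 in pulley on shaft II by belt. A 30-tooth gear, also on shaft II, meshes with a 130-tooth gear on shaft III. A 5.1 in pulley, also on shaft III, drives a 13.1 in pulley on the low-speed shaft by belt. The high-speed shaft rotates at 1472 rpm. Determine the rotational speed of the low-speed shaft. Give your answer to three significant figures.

belt 2.2/6.8 = 0.32353 → 1472/0.32353 = 4549.8 rpm
gear mesh 130/30 = 4.3333 → 4549.8/4.3333 = 1050 rpm
belt 13.1/5.1 = 2.5686 → 1050/2.5686 = 408.76 rpm

409 rpm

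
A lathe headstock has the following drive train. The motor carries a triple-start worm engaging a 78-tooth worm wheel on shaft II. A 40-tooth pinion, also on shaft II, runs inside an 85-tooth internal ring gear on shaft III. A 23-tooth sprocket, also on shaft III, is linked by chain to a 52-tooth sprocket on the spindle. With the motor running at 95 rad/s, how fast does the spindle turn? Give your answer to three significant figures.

0.761 rad/s

worm 78/3 = 26 → 95/26 = 3.6538 rad/s
internal gear 85/40 = 2.125 → 3.6538/2.125 = 1.7195 rad/s
chain 52/23 = 2.2609 → 1.7195/2.2609 = 0.76053 rad/s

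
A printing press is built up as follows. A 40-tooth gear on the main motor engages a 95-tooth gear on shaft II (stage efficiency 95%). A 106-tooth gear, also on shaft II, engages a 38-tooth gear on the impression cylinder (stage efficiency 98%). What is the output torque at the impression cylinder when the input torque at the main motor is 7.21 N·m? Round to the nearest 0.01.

5.72 N·m

After the gear mesh (95/40): 7.21 × 2.375 × 0.95 = 16.268 N·m
After the gear mesh (38/106): 16.268 × 0.35849 × 0.98 = 5.7151 N·m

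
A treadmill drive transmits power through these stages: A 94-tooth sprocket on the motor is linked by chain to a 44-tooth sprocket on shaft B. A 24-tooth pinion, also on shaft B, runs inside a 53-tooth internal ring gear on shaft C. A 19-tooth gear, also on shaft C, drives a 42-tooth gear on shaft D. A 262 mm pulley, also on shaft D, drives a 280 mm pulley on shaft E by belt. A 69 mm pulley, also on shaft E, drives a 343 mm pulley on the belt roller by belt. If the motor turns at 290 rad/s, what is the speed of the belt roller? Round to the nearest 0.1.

the motor → shaft B (chain, 44/94): 290 ÷ 0.46809 = 619.55 rad/s
shaft B → shaft C (internal gear, 53/24): 619.55 ÷ 2.2083 = 280.55 rad/s
shaft C → shaft D (gear mesh, 42/19): 280.55 ÷ 2.2105 = 126.91 rad/s
shaft D → shaft E (belt, 280/262): 126.91 ÷ 1.0687 = 118.76 rad/s
shaft E → the belt roller (belt, 343/69): 118.76 ÷ 4.971 = 23.89 rad/s

23.9 rad/s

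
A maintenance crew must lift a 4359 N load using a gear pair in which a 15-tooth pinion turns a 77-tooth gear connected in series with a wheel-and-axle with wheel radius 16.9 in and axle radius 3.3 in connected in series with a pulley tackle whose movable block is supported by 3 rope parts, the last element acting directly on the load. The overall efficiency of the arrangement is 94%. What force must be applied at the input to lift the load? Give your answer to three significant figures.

58.8 N

Gear pair MA = 77/15 = 5.1333.
Wheel-and-axle MA = R/r = 16.9/3.3 = 5.1212.
Block-and-tackle MA = number of supporting rope parts = 3.
Combined ideal MA = 5.1333 × 5.1212 × 3 = 78.867.
Actual MA = 78.867 × 0.94 = 74.135.
Effort = load / actual MA = 4359 / 74.135 = 58.798 N.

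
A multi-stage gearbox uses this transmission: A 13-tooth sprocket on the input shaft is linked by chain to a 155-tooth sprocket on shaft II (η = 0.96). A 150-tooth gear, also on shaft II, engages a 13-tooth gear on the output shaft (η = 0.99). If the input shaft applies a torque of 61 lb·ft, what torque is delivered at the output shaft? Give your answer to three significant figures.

Chain: ratio = 155/13 = 11.923; torque at shaft II = 61 × 11.923 × 0.96 = 698.22 lb·ft.
Gear mesh: ratio = 13/150 = 0.086667; torque at the output shaft = 698.22 × 0.086667 × 0.99 = 59.907 lb·ft.

59.9 lb·ft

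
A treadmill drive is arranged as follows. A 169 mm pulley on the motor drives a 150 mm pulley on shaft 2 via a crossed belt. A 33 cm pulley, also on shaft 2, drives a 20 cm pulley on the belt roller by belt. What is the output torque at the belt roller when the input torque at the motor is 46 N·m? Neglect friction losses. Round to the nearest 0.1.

Belt: ratio = 150/169 = 0.88757; torque at shaft 2 = 46 × 0.88757 = 40.828 N·m.
Belt: ratio = 20/33 = 0.60606; torque at the belt roller = 40.828 × 0.60606 = 24.744 N·m.

24.7 N·m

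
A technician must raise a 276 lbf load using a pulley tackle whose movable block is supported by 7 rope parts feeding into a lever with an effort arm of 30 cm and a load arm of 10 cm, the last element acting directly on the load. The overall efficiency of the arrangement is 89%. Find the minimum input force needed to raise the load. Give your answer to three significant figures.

Block-and-tackle MA = number of supporting rope parts = 7.
Lever MA = effort arm / load arm = 30/10 = 3.
Combined ideal MA = 7 × 3 = 21.
Actual MA = 21 × 0.89 = 18.69.
Effort = load / actual MA = 276 / 18.69 = 14.767 lbf.

14.8 lbf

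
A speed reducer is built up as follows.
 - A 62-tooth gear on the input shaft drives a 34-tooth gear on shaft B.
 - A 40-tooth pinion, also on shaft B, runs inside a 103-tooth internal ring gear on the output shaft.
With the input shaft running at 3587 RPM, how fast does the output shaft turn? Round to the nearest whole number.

2540 RPM

gear mesh 34/62 = 0.54839 → 3587/0.54839 = 6541 RPM
internal gear 103/40 = 2.575 → 6541/2.575 = 2540.2 RPM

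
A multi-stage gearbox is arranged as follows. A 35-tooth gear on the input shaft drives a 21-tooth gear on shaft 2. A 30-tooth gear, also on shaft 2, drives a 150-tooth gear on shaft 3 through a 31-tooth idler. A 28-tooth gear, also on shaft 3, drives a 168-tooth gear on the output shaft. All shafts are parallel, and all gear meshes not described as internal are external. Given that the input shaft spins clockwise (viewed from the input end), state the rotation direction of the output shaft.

clockwise

the input shaft → shaft 2: external mesh, 1 reversal → CCW.
shaft 2 → shaft 3: driver → idler → driven is 2 external meshes, 2 reversals → CCW.
shaft 3 → the output shaft: external mesh, 1 reversal → CW.
4 reversals in total — an even number — so the output shaft turns the same way as the input shaft.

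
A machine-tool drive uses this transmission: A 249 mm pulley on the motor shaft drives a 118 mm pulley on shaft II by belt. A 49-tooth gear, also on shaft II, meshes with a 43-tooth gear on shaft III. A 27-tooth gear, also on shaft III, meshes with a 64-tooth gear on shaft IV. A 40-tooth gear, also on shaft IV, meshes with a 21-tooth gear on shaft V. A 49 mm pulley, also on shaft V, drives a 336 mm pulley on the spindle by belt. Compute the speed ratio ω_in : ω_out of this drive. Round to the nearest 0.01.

3.55

Each stage contributes driven/driver: belt 118/249 = 0.4739, gear mesh 43/49 = 0.87755, gear mesh 64/27 = 2.3704, gear mesh 21/40 = 0.525, belt 336/49 = 6.8571.
Overall: 0.4739 × 0.87755 × 2.3704 × 0.525 × 6.8571 = 3.5487.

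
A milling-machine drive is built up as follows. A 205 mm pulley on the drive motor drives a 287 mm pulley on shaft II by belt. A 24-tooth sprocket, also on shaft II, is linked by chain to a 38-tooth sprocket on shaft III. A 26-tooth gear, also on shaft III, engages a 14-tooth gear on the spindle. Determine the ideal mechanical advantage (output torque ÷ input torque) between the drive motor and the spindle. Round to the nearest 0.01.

1.19

Each stage contributes driven/driver: belt 287/205 = 1.4, chain 38/24 = 1.5833, gear mesh 14/26 = 0.53846.
Overall: 1.4 × 1.5833 × 0.53846 = 1.1936.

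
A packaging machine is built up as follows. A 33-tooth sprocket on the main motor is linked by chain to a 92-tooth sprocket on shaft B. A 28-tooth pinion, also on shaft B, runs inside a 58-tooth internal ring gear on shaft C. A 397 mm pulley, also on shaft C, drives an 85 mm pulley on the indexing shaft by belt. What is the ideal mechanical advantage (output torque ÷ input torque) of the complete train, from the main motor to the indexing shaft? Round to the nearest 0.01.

Each stage contributes driven/driver: chain 92/33 = 2.7879, internal gear 58/28 = 2.0714, belt 85/397 = 0.21411.
Overall: 2.7879 × 2.0714 × 0.21411 = 1.2364.

1.24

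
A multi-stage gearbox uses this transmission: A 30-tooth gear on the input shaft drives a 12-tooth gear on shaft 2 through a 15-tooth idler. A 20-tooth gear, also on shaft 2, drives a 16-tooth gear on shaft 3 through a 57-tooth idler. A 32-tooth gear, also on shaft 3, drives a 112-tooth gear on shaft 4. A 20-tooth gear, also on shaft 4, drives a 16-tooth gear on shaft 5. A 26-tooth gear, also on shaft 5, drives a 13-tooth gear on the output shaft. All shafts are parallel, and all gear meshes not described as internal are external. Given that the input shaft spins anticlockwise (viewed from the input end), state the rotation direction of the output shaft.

the input shaft → shaft 2: driver → idler → driven is 2 external meshes, 2 reversals → CCW.
shaft 2 → shaft 3: driver → idler → driven is 2 external meshes, 2 reversals → CCW.
shaft 3 → shaft 4: external mesh, 1 reversal → CW.
shaft 4 → shaft 5: external mesh, 1 reversal → CCW.
shaft 5 → the output shaft: external mesh, 1 reversal → CW.
7 reversals in total — an odd number — so the output shaft turns opposite to the input shaft.

clockwise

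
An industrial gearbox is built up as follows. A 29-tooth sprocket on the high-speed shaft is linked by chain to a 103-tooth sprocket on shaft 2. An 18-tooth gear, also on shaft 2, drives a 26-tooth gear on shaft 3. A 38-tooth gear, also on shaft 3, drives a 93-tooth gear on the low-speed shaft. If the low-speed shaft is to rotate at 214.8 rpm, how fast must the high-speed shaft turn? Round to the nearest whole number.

Overall ratio R = 3.5517 × 1.4444 × 2.4474 = 12.556.
Required input speed = output speed × R = 214.8 × 12.556 = 2697 rpm.

2697 rpm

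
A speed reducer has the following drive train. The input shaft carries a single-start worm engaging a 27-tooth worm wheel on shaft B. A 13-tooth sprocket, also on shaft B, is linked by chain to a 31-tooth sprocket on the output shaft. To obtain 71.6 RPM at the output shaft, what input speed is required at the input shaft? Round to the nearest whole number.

4610 RPM

Overall ratio R = 27 × 2.3846 = 64.385.
Required input speed = output speed × R = 71.6 × 64.385 = 4609.9 RPM.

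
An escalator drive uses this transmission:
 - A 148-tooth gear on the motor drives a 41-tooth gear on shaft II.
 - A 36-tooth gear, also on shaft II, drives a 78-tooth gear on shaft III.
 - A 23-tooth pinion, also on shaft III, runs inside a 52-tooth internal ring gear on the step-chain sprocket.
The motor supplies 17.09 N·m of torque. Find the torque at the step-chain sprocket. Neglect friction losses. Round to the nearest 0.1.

After the gear mesh (41/148): 17.09 × 0.27703 = 4.7344 N·m
After the gear mesh (78/36): 4.7344 × 2.1667 = 10.258 N·m
After the internal gear (52/23): 10.258 × 2.2609 = 23.192 N·m

23.2 N·m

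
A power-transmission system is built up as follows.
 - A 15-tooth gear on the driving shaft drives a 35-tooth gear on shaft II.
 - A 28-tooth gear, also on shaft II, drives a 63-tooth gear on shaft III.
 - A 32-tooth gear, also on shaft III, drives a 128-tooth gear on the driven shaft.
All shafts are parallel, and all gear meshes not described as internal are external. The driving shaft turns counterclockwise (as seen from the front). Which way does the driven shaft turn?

clockwise

the driving shaft → shaft II: external mesh, 1 reversal → CW.
shaft II → shaft III: external mesh, 1 reversal → CCW.
shaft III → the driven shaft: external mesh, 1 reversal → CW.
3 reversals in total — an odd number — so the driven shaft turns opposite to the driving shaft.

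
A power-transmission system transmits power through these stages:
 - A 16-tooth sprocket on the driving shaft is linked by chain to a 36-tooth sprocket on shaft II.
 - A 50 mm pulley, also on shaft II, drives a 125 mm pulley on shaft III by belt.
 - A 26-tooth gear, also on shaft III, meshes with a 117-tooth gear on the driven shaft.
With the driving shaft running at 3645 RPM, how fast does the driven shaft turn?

the driving shaft → shaft II (chain, 36/16): 3645 ÷ 2.25 = 1620 RPM
shaft II → shaft III (belt, 125/50): 1620 ÷ 2.5 = 648 RPM
shaft III → the driven shaft (gear mesh, 117/26): 648 ÷ 4.5 = 144 RPM

144 RPM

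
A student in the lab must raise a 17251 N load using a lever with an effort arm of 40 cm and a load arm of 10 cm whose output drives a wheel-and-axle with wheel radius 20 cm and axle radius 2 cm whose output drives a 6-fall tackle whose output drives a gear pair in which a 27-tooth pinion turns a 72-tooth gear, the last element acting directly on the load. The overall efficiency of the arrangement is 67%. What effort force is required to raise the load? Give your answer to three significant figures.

Lever MA = effort arm / load arm = 40/10 = 4.
Wheel-and-axle MA = R/r = 20/2 = 10.
Block-and-tackle MA = number of supporting rope parts = 6.
Gear pair MA = 72/27 = 2.6667.
Combined ideal MA = 4 × 10 × 6 × 2.6667 = 640.
Actual MA = 640 × 0.67 = 428.8.
Effort = load / actual MA = 17251 / 428.8 = 40.231 N.

40.2 N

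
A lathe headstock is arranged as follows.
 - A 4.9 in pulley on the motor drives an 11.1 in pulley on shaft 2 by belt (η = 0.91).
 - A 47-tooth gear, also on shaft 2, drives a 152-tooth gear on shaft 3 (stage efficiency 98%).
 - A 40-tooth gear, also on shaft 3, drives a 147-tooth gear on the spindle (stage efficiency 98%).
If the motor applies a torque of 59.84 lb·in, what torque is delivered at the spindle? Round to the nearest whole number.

1408 lb·in

belt 11.1/4.9 = 2.2653 → τ = 59.84·2.2653·0.91 = 123.36 lb·in
gear mesh 152/47 = 3.234 → τ = 123.36·3.234·0.98 = 390.96 lb·in
gear mesh 147/40 = 3.675 → τ = 390.96·3.675·0.98 = 1408 lb·in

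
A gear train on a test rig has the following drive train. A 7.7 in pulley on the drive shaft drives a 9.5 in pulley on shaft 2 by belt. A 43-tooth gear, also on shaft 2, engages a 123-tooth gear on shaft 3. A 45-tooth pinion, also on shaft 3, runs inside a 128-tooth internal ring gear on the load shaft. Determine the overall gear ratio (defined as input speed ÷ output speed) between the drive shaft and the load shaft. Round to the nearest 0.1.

10.0

Each stage contributes driven/driver: belt 9.5/7.7 = 1.2338, gear mesh 123/43 = 2.8605, internal gear 128/45 = 2.8444.
Overall: 1.2338 × 2.8605 × 2.8444 = 10.038.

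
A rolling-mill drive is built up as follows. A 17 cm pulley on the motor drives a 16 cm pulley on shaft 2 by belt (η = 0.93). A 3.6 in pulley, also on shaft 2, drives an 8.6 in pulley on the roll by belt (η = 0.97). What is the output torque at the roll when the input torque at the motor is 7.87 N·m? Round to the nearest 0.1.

belt 16/17 = 0.94118 → τ = 7.87·0.94118·0.93 = 6.8886 N·m
belt 8.6/3.6 = 2.3889 → τ = 6.8886·2.3889·0.97 = 15.962 N·m

16.0 N·m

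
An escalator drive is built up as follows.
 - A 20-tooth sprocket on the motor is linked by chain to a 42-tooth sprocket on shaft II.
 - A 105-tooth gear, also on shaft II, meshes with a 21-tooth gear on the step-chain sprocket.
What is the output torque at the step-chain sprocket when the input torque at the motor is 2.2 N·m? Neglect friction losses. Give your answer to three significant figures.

0.924 N·m

After the chain (42/20): 2.2 × 2.1 = 4.62 N·m
After the gear mesh (21/105): 4.62 × 0.2 = 0.924 N·m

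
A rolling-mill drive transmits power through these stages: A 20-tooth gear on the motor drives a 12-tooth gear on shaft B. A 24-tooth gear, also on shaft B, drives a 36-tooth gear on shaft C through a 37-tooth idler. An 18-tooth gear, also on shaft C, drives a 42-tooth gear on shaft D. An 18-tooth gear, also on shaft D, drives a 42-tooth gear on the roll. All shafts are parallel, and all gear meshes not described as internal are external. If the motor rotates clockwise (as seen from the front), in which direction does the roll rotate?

counterclockwise

the motor → shaft B: external mesh, 1 reversal → CCW.
shaft B → shaft C: driver → idler → driven is 2 external meshes, 2 reversals → CCW.
shaft C → shaft D: external mesh, 1 reversal → CW.
shaft D → the roll: external mesh, 1 reversal → CCW.
5 reversals in total — an odd number — so the roll turns opposite to the motor.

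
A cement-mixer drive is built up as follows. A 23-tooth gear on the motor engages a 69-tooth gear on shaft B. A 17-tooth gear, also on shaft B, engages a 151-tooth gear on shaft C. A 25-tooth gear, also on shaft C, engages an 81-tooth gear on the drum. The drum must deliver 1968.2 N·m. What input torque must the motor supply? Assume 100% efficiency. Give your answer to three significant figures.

Overall ratio R = 3 × 8.8824 × 3.24 = 86.336.
Input torque = output torque / R = 1968.2 / 86.336 = 22.797 N·m.

22.8 N·m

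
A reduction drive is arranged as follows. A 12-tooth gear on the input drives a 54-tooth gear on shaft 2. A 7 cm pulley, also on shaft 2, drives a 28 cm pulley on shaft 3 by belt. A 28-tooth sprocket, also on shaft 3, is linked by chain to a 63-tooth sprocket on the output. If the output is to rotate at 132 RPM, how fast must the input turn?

5346 RPM

Overall ratio R = 4.5 × 4 × 2.25 = 40.5.
Required input speed = output speed × R = 132 × 40.5 = 5346 RPM.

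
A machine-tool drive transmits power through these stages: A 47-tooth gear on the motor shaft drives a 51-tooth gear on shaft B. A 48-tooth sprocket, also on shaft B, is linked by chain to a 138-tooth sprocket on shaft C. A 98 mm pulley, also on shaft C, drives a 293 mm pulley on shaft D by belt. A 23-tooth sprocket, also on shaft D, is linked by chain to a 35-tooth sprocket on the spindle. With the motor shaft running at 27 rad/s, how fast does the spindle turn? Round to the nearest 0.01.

1.90 rad/s

the motor shaft → shaft B (gear mesh, 51/47): 27 ÷ 1.0851 = 24.882 rad/s
shaft B → shaft C (chain, 138/48): 24.882 ÷ 2.875 = 8.6547 rad/s
shaft C → shaft D (belt, 293/98): 8.6547 ÷ 2.9898 = 2.8948 rad/s
shaft D → the spindle (chain, 35/23): 2.8948 ÷ 1.5217 = 1.9023 rad/s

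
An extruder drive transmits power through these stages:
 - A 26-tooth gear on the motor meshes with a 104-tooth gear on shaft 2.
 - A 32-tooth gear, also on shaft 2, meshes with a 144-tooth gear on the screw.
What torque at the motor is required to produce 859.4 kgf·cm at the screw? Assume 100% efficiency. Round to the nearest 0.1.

Overall ratio R = 4 × 4.5 = 18.
Input torque = output torque / R = 859.4 / 18 = 47.744 kgf·cm.

47.7 kgf·cm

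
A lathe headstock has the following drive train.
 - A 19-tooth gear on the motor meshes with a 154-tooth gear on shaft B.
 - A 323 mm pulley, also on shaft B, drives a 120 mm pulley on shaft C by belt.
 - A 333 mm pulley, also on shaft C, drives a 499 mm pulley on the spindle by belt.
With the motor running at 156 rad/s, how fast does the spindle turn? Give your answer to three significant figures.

34.6 rad/s

gear mesh 154/19 = 8.1053 → 156/8.1053 = 19.247 rad/s
belt 120/323 = 0.37152 → 19.247/0.37152 = 51.806 rad/s
belt 499/333 = 1.4985 → 51.806/1.4985 = 34.572 rad/s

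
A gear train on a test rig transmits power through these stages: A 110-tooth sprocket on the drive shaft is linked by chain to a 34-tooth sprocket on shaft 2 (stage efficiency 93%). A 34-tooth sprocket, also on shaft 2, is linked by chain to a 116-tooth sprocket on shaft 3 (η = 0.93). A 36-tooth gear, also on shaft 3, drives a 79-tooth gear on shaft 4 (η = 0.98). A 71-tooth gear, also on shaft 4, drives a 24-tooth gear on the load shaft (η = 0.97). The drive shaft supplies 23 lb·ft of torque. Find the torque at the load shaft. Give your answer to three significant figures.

14.8 lb·ft

chain 34/110 = 0.30909 → τ = 23·0.30909·0.93 = 6.6115 lb·ft
chain 116/34 = 3.4118 → τ = 6.6115·3.4118·0.93 = 20.978 lb·ft
gear mesh 79/36 = 2.1944 → τ = 20.978·2.1944·0.98 = 45.114 lb·ft
gear mesh 24/71 = 0.33803 → τ = 45.114·0.33803·0.97 = 14.792 lb·ft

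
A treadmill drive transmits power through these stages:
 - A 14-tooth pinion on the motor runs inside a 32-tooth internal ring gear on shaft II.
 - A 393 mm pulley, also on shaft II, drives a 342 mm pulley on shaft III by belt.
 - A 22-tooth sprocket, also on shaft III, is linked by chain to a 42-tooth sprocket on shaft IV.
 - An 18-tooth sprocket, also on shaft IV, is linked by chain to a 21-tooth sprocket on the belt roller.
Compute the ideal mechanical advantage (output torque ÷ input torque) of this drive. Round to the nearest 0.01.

4.43

Each stage contributes driven/driver: internal gear 32/14 = 2.2857, belt 342/393 = 0.87023, chain 42/22 = 1.9091, chain 21/18 = 1.1667.
Overall: 2.2857 × 0.87023 × 1.9091 × 1.1667 = 4.4303.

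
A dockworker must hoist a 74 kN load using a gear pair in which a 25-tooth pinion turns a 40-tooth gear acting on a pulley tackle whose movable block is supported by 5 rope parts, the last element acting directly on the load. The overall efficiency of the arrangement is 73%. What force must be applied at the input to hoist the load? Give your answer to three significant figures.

Gear pair MA = 40/25 = 1.6.
Block-and-tackle MA = number of supporting rope parts = 5.
Combined ideal MA = 1.6 × 5 = 8.
Actual MA = 8 × 0.73 = 5.84.
Effort = load / actual MA = 74 / 5.84 = 12.671 kN.

12.7 kN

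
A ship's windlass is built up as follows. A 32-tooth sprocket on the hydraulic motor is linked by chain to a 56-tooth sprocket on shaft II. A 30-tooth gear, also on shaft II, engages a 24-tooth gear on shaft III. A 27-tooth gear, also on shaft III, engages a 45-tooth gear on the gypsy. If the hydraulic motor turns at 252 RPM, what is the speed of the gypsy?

108 RPM

chain 56/32 = 1.75 → 252/1.75 = 144 RPM
gear mesh 24/30 = 0.8 → 144/0.8 = 180 RPM
gear mesh 45/27 = 1.6667 → 180/1.6667 = 108 RPM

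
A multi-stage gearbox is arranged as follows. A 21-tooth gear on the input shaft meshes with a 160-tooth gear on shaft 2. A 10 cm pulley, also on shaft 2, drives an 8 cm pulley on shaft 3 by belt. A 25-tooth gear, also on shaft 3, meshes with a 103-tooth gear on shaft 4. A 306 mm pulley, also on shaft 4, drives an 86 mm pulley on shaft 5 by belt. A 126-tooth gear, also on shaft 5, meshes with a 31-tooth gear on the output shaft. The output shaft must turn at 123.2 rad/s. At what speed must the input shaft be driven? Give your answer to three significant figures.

214 rad/s

Overall ratio R = 7.619 × 0.8 × 4.12 × 0.28105 × 0.24603 = 1.7364.
Required input speed = output speed × R = 123.2 × 1.7364 = 213.93 rad/s.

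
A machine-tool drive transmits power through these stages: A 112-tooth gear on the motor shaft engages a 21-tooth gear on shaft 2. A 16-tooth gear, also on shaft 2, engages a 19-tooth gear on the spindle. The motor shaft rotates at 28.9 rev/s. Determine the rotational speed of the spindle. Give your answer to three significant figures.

gear mesh 21/112 = 0.1875 → 28.9/0.1875 = 154.13 rev/s
gear mesh 19/16 = 1.1875 → 154.13/1.1875 = 129.8 rev/s

130 rev/s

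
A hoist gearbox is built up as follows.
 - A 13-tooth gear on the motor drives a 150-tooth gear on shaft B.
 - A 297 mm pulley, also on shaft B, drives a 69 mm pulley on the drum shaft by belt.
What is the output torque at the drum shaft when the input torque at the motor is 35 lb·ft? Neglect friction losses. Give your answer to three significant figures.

93.8 lb·ft

gear mesh 150/13 = 11.538 → τ = 35·11.538 = 403.85 lb·ft
belt 69/297 = 0.23232 → τ = 403.85·0.23232 = 93.823 lb·ft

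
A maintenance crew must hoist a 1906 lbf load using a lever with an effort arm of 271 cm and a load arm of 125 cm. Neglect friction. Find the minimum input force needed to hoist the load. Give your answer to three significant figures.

879 lbf

Lever MA = effort arm / load arm = 271/125 = 2.168.
Effort = load / MA = 1906 / 2.168 = 879.15 lbf.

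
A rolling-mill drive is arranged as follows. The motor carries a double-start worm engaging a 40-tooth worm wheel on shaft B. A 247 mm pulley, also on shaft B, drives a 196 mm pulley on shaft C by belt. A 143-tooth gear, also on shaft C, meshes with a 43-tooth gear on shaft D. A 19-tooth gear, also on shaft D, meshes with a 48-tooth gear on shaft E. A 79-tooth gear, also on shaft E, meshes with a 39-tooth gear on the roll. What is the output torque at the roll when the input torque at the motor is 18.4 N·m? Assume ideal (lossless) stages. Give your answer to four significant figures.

109.5 N·m

After the worm (40/2): 18.4 × 20 = 368 N·m
After the belt (196/247): 368 × 0.79352 = 292.02 N·m
After the gear mesh (43/143): 292.02 × 0.3007 = 87.809 N·m
After the gear mesh (48/19): 87.809 × 2.5263 = 221.83 N·m
After the gear mesh (39/79): 221.83 × 0.49367 = 109.51 N·m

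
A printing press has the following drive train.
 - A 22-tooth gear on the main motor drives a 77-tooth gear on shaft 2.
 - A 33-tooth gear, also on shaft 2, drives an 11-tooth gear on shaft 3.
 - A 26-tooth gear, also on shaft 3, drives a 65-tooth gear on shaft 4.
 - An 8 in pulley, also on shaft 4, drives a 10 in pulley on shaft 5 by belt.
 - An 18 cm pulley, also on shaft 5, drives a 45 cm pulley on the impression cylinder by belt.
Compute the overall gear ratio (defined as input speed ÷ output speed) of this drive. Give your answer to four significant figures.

9.115

Each stage contributes driven/driver: gear mesh 77/22 = 3.5, gear mesh 11/33 = 0.33333, gear mesh 65/26 = 2.5, belt 10/8 = 1.25, belt 45/18 = 2.5.
Overall: 3.5 × 0.33333 × 2.5 × 1.25 × 2.5 = 9.1146.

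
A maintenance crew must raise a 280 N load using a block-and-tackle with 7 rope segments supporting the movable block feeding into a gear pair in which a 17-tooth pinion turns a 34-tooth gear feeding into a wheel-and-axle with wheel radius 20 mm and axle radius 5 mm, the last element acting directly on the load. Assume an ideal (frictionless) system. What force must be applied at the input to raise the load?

5 N

Block-and-tackle MA = number of supporting rope parts = 7.
Gear pair MA = 34/17 = 2.
Wheel-and-axle MA = R/r = 20/5 = 4.
Combined ideal MA = 7 × 2 × 4 = 56.
Effort = load / MA = 280 / 56 = 5 N.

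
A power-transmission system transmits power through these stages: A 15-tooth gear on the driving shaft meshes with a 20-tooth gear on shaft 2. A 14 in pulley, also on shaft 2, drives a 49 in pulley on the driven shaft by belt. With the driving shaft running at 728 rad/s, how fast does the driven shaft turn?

156 rad/s

gear mesh 20/15 = 1.3333 → 728/1.3333 = 546 rad/s
belt 49/14 = 3.5 → 546/3.5 = 156 rad/s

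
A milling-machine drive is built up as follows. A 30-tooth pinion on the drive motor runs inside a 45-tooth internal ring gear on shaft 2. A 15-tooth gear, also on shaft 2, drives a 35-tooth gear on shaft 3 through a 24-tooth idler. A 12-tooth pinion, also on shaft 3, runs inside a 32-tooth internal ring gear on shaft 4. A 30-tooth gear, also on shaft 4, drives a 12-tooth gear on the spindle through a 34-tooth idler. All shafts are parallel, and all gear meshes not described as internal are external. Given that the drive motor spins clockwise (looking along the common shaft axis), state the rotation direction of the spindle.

the drive motor → shaft 2: internal mesh, same direction → CW.
shaft 2 → shaft 3: driver → idler → driven is 2 external meshes, 2 reversals → CW.
shaft 3 → shaft 4: internal mesh, same direction → CW.
shaft 4 → the spindle: driver → idler → driven is 2 external meshes, 2 reversals → CW.
4 reversals in total — an even number — so the spindle turns the same way as the drive motor.

clockwise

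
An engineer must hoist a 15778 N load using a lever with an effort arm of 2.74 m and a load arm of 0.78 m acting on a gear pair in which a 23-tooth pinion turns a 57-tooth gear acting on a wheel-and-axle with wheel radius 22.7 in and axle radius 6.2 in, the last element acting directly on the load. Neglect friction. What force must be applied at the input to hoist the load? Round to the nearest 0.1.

495.0 N

Lever MA = effort arm / load arm = 2.74/0.78 = 3.5128.
Gear pair MA = 57/23 = 2.4783.
Wheel-and-axle MA = R/r = 22.7/6.2 = 3.6613.
Combined ideal MA = 3.5128 × 2.4783 × 3.6613 = 31.874.
Effort = load / MA = 15778 / 31.874 = 495.01 N.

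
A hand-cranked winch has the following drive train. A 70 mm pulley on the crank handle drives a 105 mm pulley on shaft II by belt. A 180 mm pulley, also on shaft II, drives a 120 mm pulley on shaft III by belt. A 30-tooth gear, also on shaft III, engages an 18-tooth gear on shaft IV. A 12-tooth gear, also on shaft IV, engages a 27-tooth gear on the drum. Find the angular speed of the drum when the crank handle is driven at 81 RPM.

60 RPM

belt 105/70 = 1.5 → 81/1.5 = 54 RPM
belt 120/180 = 0.66667 → 54/0.66667 = 81 RPM
gear mesh 18/30 = 0.6 → 81/0.6 = 135 RPM
gear mesh 27/12 = 2.25 → 135/2.25 = 60 RPM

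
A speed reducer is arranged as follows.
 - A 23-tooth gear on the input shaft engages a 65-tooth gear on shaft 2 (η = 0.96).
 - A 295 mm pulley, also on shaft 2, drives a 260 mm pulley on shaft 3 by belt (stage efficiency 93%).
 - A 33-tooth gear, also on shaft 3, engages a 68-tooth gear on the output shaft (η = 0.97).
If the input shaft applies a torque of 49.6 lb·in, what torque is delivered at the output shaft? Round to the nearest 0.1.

gear mesh 65/23 = 2.8261 → τ = 49.6·2.8261·0.96 = 134.57 lb·in
belt 260/295 = 0.88136 → τ = 134.57·0.88136·0.93 = 110.3 lb·in
gear mesh 68/33 = 2.0606 → τ = 110.3·2.0606·0.97 = 220.46 lb·in

220.5 lb·in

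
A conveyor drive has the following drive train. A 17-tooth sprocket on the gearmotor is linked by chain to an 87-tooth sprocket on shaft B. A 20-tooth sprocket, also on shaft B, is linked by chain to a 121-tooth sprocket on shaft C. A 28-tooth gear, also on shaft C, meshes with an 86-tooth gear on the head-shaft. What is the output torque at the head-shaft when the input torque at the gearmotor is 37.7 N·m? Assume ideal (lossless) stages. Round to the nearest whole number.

3585 N·m

After the chain (87/17): 37.7 × 5.1176 = 192.94 N·m
After the chain (121/20): 192.94 × 6.05 = 1167.3 N·m
After the gear mesh (86/28): 1167.3 × 3.0714 = 3585.2 N·m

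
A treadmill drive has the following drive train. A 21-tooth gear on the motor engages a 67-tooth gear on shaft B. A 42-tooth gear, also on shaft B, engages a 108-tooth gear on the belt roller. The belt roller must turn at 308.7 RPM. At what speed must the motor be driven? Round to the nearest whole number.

Overall ratio R = 3.1905 × 2.5714 = 8.2041.
Required input speed = output speed × R = 308.7 × 8.2041 = 2532.6 RPM.

2533 RPM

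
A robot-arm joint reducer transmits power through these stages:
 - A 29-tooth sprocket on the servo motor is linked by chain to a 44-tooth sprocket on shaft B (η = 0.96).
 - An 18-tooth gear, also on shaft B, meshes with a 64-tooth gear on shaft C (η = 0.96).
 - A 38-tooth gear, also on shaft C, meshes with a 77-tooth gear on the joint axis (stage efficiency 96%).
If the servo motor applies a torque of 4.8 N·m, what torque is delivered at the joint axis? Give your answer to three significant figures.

46.4 N·m

After the chain (44/29): 4.8 × 1.5172 × 0.96 = 6.9914 N·m
After the gear mesh (64/18): 6.9914 × 3.5556 × 0.96 = 23.864 N·m
After the gear mesh (77/38): 23.864 × 2.0263 × 0.96 = 46.422 N·m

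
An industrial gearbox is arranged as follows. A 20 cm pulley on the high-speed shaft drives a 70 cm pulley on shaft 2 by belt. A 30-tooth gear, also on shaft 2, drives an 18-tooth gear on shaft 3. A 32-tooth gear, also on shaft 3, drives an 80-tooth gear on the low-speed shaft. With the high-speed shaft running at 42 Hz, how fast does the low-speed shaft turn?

8 Hz

the high-speed shaft → shaft 2 (belt, 70/20): 42 ÷ 3.5 = 12 Hz
shaft 2 → shaft 3 (gear mesh, 18/30): 12 ÷ 0.6 = 20 Hz
shaft 3 → the low-speed shaft (gear mesh, 80/32): 20 ÷ 2.5 = 8 Hz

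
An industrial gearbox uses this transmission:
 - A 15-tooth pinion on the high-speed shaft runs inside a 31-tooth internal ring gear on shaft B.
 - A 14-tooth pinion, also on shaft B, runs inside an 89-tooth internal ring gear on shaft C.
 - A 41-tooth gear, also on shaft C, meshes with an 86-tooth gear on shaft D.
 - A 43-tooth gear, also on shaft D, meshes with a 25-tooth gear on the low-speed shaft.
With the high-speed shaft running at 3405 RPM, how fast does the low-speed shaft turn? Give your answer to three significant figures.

213 RPM

Internal gear: ratio = 31/15 = 2.0667, so shaft B turns at 3405 / 2.0667 = 1647.6 RPM.
Internal gear: ratio = 89/14 = 6.3571, so shaft C turns at 1647.6 / 6.3571 = 259.17 RPM.
Gear mesh: ratio = 86/41 = 2.0976, so shaft D turns at 259.17 / 2.0976 = 123.56 RPM.
Gear mesh: ratio = 25/43 = 0.5814, so the low-speed shaft turns at 123.56 / 0.5814 = 212.52 RPM.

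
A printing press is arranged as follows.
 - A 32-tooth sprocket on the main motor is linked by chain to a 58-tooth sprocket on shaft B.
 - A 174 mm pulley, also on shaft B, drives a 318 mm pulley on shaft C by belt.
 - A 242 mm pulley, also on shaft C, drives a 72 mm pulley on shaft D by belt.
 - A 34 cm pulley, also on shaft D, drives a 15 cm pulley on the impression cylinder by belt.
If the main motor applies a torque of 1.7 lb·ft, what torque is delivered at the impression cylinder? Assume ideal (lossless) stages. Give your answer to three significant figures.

Chain: ratio = 58/32 = 1.8125; torque at shaft B = 1.7 × 1.8125 = 3.0812 lb·ft.
Belt: ratio = 318/174 = 1.8276; torque at shaft C = 3.0812 × 1.8276 = 5.6312 lb·ft.
Belt: ratio = 72/242 = 0.29752; torque at shaft D = 5.6312 × 0.29752 = 1.6754 lb·ft.
Belt: ratio = 15/34 = 0.44118; torque at the impression cylinder = 1.6754 × 0.44118 = 0.73915 lb·ft.

0.739 lb·ft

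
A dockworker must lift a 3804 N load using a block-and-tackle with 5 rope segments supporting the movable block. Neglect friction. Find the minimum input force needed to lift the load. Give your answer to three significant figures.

761 N

Block-and-tackle MA = number of supporting rope parts = 5.
Effort = load / MA = 3804 / 5 = 760.8 N.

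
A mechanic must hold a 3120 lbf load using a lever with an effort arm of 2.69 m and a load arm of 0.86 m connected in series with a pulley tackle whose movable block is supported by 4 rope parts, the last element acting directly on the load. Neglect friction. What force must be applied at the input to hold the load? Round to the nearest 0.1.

Lever MA = effort arm / load arm = 2.69/0.86 = 3.1279.
Block-and-tackle MA = number of supporting rope parts = 4.
Combined ideal MA = 3.1279 × 4 = 12.512.
Effort = load / MA = 3120 / 12.512 = 249.37 lbf.

249.4 lbf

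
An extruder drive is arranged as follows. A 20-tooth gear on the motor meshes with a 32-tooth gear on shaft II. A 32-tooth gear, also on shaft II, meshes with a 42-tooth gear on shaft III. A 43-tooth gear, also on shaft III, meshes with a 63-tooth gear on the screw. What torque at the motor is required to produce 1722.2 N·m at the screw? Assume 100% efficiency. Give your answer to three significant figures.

Overall ratio R = 1.6 × 1.3125 × 1.4651 = 3.0767.
Input torque = output torque / R = 1722.2 / 3.0767 = 559.75 N·m.

560 N·m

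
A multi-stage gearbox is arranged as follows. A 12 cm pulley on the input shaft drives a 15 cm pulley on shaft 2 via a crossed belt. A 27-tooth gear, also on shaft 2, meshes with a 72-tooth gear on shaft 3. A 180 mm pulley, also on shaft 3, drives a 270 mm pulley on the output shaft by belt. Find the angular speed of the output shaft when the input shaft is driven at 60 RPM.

12 RPM

belt 15/12 = 1.25 → 60/1.25 = 48 RPM
gear mesh 72/27 = 2.6667 → 48/2.6667 = 18 RPM
belt 270/180 = 1.5 → 18/1.5 = 12 RPM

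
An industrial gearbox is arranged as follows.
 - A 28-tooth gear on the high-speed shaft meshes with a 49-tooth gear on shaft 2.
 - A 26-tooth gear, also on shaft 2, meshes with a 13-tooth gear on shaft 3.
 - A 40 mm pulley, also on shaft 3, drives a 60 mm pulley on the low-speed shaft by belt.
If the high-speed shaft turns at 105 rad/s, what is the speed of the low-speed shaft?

80 rad/s

the high-speed shaft → shaft 2 (gear mesh, 49/28): 105 ÷ 1.75 = 60 rad/s
shaft 2 → shaft 3 (gear mesh, 13/26): 60 ÷ 0.5 = 120 rad/s
shaft 3 → the low-speed shaft (belt, 60/40): 120 ÷ 1.5 = 80 rad/s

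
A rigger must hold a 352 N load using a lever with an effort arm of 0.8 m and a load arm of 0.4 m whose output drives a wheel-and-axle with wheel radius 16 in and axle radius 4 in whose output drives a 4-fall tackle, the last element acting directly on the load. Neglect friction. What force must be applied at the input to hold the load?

Lever MA = effort arm / load arm = 0.8/0.4 = 2.
Wheel-and-axle MA = R/r = 16/4 = 4.
Block-and-tackle MA = number of supporting rope parts = 4.
Combined ideal MA = 2 × 4 × 4 = 32.
Effort = load / MA = 352 / 32 = 11 N.

11 N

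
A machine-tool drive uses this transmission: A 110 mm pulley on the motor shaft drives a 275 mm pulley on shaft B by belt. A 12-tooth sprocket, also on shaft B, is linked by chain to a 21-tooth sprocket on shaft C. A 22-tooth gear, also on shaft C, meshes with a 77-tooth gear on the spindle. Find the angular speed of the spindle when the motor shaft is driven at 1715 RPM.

112 RPM

Belt: ratio = 275/110 = 2.5, so shaft B turns at 1715 / 2.5 = 686 RPM.
Chain: ratio = 21/12 = 1.75, so shaft C turns at 686 / 1.75 = 392 RPM.
Gear mesh: ratio = 77/22 = 3.5, so the spindle turns at 392 / 3.5 = 112 RPM.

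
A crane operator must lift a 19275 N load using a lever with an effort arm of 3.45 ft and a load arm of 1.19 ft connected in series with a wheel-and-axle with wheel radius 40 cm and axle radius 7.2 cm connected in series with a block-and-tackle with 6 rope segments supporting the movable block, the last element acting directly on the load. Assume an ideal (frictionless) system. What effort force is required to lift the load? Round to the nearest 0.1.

Lever MA = effort arm / load arm = 3.45/1.19 = 2.8992.
Wheel-and-axle MA = R/r = 40/7.2 = 5.5556.
Block-and-tackle MA = number of supporting rope parts = 6.
Combined ideal MA = 2.8992 × 5.5556 × 6 = 96.639.
Effort = load / MA = 19275 / 96.639 = 199.45 N.

199.5 N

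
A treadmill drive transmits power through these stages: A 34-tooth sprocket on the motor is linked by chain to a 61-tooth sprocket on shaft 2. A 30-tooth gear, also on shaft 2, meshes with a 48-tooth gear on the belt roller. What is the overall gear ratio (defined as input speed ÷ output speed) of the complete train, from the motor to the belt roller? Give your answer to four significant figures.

Each stage contributes driven/driver: chain 61/34 = 1.7941, gear mesh 48/30 = 1.6.
Overall: 1.7941 × 1.6 = 2.8706.

2.871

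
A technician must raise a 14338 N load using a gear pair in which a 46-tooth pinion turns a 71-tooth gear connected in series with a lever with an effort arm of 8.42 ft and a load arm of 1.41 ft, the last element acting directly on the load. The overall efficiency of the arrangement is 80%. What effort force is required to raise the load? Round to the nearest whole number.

Gear pair MA = 71/46 = 1.5435.
Lever MA = effort arm / load arm = 8.42/1.41 = 5.9716.
Combined ideal MA = 1.5435 × 5.9716 = 9.2171.
Actual MA = 9.2171 × 0.80 = 7.3737.
Effort = load / actual MA = 14338 / 7.3737 = 1944.5 N.

1944 N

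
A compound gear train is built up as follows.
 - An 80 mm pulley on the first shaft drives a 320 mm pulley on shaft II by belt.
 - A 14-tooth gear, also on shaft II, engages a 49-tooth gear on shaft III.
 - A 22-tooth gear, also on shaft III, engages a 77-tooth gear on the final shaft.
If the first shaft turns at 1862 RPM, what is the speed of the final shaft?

38 RPM

Belt: ratio = 320/80 = 4, so shaft II turns at 1862 / 4 = 465.5 RPM.
Gear mesh: ratio = 49/14 = 3.5, so shaft III turns at 465.5 / 3.5 = 133 RPM.
Gear mesh: ratio = 77/22 = 3.5, so the final shaft turns at 133 / 3.5 = 38 RPM.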